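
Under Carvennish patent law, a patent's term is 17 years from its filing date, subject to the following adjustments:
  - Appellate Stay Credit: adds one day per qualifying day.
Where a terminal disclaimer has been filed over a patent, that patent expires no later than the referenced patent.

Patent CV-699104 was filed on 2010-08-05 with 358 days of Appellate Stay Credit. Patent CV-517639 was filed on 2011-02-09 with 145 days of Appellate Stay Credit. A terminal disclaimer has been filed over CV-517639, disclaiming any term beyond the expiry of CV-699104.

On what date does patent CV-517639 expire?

Natural term of CV-517639:
  Base: filing + 17 years → 9 February 2028.
  Appellate Stay Credit: +145 days → 3 July 2028.
Expiry of referenced patent CV-699104:
  Base: filing + 17 years → 5 August 2027.
  Appellate Stay Credit: +358 days → 28 July 2028.
Terminal disclaimer: CV-517639 expires on the earlier of 3 July 2028 and 28 July 2028.

July 3, 2028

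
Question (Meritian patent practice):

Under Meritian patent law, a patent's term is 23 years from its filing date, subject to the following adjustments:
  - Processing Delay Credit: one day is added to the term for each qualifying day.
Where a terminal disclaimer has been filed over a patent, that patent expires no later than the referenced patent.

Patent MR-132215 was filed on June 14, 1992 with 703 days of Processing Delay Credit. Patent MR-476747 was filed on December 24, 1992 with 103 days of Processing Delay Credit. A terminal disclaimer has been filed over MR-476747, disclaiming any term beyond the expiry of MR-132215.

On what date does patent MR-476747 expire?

April 5, 2016

Natural term of MR-476747:
  Base: filing + 23 years → 24 December 2015.
  Processing Delay Credit: +103 days → 5 April 2016.
Expiry of referenced patent MR-132215:
  Base: filing + 23 years → 14 June 2015.
  Processing Delay Credit: +703 days → 17 May 2017.
Terminal disclaimer: MR-476747 expires on the earlier of 5 April 2016 and 17 May 2017.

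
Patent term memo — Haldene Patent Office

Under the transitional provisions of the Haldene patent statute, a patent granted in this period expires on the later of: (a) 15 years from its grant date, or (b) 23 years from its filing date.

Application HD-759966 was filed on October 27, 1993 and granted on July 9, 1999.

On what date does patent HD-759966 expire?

(a) grant + 15 years → 9 July 2014.
(b) filing + 23 years → 27 October 2016.
Later of the two: 27 October 2016.

October 27, 2016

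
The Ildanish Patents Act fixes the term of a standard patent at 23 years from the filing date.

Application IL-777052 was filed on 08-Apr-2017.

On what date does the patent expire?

Filing date + 23 years → 8 April 2040.

April 8, 2040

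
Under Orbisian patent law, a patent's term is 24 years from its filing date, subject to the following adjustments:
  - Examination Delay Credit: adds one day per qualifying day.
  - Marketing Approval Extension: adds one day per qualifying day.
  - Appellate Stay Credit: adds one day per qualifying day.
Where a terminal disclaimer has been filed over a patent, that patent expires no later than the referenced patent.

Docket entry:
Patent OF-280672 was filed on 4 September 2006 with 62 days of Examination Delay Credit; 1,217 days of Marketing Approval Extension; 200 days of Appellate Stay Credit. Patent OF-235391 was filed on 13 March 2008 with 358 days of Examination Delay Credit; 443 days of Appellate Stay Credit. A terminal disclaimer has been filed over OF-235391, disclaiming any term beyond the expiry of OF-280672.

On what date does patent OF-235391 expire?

Natural term of OF-235391:
  Base: filing + 24 years → 13 March 2032.
  Examination Delay Credit: +358 days → 6 March 2033.
  Appellate Stay Credit: +443 days → 23 May 2034.
Expiry of referenced patent OF-280672:
  Base: filing + 24 years → 4 September 2030.
  Examination Delay Credit: +62 days → 5 November 2030.
  Marketing Approval Extension: +1217 days → 6 March 2034.
  Appellate Stay Credit: +200 days → 22 September 2034.
Terminal disclaimer: OF-235391 expires on the earlier of 23 May 2034 and 22 September 2034.

May 23, 2034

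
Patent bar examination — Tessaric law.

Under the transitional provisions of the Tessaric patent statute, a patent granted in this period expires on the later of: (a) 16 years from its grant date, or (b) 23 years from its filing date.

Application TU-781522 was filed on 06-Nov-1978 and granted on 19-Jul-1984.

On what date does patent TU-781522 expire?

2001-11-06

(a) grant + 16 years → 19 July 2000.
(b) filing + 23 years → 6 November 2001.
Later of the two: 6 November 2001.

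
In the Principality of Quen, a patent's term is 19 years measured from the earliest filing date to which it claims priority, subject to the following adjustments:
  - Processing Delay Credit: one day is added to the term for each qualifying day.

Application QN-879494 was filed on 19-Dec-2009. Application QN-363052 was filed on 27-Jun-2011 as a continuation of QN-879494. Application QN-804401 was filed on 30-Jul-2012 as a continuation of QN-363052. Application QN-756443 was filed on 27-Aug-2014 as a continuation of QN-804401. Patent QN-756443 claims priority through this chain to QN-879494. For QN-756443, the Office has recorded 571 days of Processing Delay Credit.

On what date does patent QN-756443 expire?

2030-07-13

Earliest priority filing: 19 December 2009.
Base term: 19 December 2009 + 19 years → 19 December 2028.
Processing Delay Credit: +571 days → 13 July 2030.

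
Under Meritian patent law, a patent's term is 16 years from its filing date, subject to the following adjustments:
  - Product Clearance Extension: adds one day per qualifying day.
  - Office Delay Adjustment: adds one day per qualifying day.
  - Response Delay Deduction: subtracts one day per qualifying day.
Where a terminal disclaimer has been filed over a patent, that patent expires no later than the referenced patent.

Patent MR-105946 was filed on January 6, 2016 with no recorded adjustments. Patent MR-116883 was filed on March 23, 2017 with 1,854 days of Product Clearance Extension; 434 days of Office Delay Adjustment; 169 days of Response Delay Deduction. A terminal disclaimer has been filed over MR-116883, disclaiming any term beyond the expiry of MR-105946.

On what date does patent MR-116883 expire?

January 6, 2032

Natural term of MR-116883:
  Base: filing + 16 years → 23 March 2033.
  Product Clearance Extension: +1854 days → 20 April 2038.
  Office Delay Adjustment: +434 days → 28 June 2039.
  Response Delay Deduction: −169 days → 10 January 2039.
Expiry of referenced patent MR-105946:
  Base: filing + 16 years → 6 January 2032.
Terminal disclaimer: MR-116883 expires on the earlier of 10 January 2039 and 6 January 2032.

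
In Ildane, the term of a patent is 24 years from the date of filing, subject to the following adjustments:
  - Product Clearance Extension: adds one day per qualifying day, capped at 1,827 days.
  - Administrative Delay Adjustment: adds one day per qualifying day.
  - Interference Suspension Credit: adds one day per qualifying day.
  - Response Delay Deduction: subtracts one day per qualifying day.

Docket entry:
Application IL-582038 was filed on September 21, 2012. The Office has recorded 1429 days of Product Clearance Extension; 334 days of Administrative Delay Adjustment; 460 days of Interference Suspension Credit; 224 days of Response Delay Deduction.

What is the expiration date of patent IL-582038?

Base term: filing date + 24 years → 21 September 2036.
Product Clearance Extension: 1429 days (within the 1827-day cap) → +1429 days → 20 August 2040.
Administrative Delay Adjustment: +334 days → 20 July 2041.
Interference Suspension Credit: +460 days → 23 October 2042.
Response Delay Deduction: −224 days → 13 March 2042.

March 13, 2042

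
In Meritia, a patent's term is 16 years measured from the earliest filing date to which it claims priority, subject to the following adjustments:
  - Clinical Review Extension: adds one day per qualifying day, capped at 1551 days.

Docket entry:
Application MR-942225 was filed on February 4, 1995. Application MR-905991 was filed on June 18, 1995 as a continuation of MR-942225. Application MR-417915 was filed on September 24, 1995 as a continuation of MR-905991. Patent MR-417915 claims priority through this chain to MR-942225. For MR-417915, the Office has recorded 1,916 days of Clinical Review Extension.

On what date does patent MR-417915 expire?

Earliest priority filing: 4 February 1995.
Base term: 4 February 1995 + 16 years → 4 February 2011.
Clinical Review Extension: 1916 days claimed exceeds the 1551-day cap, so +1551 days → 5 May 2015.

May 5, 2015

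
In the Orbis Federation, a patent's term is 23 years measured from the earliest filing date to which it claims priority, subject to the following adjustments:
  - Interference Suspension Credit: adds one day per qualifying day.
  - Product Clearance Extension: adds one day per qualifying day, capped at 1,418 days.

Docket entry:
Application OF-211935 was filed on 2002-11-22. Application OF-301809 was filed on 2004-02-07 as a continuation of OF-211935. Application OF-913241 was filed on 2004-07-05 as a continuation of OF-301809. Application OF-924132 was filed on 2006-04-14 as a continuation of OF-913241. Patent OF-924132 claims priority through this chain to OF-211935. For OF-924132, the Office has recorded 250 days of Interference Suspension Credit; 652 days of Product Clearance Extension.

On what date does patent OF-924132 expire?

Earliest priority filing: 22 November 2002.
Base term: 22 November 2002 + 23 years → 22 November 2025.
Interference Suspension Credit: +250 days → 30 July 2026.
Product Clearance Extension: 652 days (within the 1418-day cap) → +652 days → 12 May 2028.

2028-05-12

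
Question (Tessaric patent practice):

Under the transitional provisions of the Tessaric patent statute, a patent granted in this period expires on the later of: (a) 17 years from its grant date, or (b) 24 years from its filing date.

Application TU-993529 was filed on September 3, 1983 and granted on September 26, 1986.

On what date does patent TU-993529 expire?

September 3, 2007

(a) grant + 17 years → 26 September 2003.
(b) filing + 24 years → 3 September 2007.
Later of the two: 3 September 2007.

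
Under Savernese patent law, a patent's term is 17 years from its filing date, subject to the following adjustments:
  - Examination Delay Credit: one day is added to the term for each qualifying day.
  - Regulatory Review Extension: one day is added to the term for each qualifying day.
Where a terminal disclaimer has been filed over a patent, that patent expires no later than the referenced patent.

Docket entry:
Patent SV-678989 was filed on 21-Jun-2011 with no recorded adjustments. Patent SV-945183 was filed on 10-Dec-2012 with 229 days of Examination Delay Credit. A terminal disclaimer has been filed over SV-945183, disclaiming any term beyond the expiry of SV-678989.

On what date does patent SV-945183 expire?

June 21, 2028

Natural term of SV-945183:
  Base: filing + 17 years → 10 December 2029.
  Examination Delay Credit: +229 days → 27 July 2030.
Expiry of referenced patent SV-678989:
  Base: filing + 17 years → 21 June 2028.
Terminal disclaimer: SV-945183 expires on the earlier of 27 July 2030 and 21 June 2028.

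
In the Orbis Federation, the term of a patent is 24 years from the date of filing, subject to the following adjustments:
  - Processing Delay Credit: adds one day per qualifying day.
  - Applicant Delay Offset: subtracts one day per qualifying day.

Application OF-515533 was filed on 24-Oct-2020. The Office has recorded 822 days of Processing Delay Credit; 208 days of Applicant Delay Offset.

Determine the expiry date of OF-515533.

Base term: filing date + 24 years → 24 October 2044.
Processing Delay Credit: +822 days → 24 January 2047.
Applicant Delay Offset: −208 days → 30 June 2046.

2046-06-30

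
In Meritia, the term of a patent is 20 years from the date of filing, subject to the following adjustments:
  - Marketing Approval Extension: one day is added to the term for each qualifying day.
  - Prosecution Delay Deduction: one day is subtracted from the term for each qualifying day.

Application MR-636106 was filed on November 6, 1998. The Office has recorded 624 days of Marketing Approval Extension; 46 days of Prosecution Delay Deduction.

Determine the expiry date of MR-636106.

June 6, 2020

Base term: filing date + 20 years → 6 November 2018.
Marketing Approval Extension: +624 days → 22 July 2020.
Prosecution Delay Deduction: −46 days → 6 June 2020.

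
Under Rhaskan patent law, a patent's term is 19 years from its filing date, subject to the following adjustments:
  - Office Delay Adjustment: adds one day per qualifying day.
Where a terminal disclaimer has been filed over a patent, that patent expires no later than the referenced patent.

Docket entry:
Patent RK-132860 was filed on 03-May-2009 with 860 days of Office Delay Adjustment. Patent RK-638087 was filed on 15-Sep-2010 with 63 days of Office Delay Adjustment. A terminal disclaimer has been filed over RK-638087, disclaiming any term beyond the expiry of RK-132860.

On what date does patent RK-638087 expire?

Natural term of RK-638087:
  Base: filing + 19 years → 15 September 2029.
  Office Delay Adjustment: +63 days → 17 November 2029.
Expiry of referenced patent RK-132860:
  Base: filing + 19 years → 3 May 2028.
  Office Delay Adjustment: +860 days → 10 September 2030.
Terminal disclaimer: RK-638087 expires on the earlier of 17 November 2029 and 10 September 2030.

November 17, 2029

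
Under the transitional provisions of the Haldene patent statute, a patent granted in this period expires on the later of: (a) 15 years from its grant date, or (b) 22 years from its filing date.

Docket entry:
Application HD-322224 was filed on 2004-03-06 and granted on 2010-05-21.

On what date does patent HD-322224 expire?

March 6, 2026

(a) grant + 15 years → 21 May 2025.
(b) filing + 22 years → 6 March 2026.
Later of the two: 6 March 2026.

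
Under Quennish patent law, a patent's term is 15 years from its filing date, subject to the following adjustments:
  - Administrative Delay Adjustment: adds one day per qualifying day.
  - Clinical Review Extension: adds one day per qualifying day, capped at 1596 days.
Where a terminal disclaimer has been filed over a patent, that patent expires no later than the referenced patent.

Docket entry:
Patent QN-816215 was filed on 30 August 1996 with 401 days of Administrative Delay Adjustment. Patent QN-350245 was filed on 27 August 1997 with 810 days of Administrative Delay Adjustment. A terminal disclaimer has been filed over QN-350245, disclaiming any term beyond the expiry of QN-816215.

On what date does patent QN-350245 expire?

Natural term of QN-350245:
  Base: filing + 15 years → 27 August 2012.
  Administrative Delay Adjustment: +810 days → 15 November 2014.
Expiry of referenced patent QN-816215:
  Base: filing + 15 years → 30 August 2011.
  Administrative Delay Adjustment: +401 days → 4 October 2012.
Terminal disclaimer: QN-350245 expires on the earlier of 15 November 2014 and 4 October 2012.

2012-10-04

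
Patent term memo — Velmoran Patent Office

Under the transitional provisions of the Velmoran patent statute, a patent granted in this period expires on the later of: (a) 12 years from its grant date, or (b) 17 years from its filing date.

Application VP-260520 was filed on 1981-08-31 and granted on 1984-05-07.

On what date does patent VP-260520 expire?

August 31, 1998

(a) grant + 12 years → 7 May 1996.
(b) filing + 17 years → 31 August 1998.
Later of the two: 31 August 1998.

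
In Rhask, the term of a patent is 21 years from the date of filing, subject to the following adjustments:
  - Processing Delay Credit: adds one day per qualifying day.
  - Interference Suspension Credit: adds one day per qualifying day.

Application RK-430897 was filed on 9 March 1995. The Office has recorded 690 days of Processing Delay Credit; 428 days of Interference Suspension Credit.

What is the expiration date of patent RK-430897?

Base term: filing date + 21 years → 9 March 2016.
Processing Delay Credit: +690 days → 28 January 2018.
Interference Suspension Credit: +428 days → 1 April 2019.

2019-04-01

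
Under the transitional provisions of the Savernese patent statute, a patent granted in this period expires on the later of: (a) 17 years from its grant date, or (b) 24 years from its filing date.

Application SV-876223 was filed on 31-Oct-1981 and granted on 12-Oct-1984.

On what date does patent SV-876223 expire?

(a) grant + 17 years → 12 October 2001.
(b) filing + 24 years → 31 October 2005.
Later of the two: 31 October 2005.

2005-10-31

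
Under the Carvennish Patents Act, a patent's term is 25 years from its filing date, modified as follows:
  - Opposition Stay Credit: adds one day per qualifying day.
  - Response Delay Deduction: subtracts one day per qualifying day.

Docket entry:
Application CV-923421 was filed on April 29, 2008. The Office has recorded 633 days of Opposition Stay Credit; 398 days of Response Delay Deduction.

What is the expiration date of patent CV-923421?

2033-12-20

Base term: filing date + 25 years → 29 April 2033.
Opposition Stay Credit: +633 days → 22 January 2035.
Response Delay Deduction: −398 days → 20 December 2033.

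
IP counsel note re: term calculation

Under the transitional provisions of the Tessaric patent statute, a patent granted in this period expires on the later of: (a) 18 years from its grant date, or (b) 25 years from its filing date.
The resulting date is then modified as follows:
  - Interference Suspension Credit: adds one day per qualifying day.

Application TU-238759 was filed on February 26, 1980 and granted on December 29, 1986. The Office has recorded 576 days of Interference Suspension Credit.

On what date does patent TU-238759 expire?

September 25, 2006

(a) grant + 18 years → 29 December 2004.
(b) filing + 25 years → 26 February 2005.
Later of the two: 26 February 2005.
Interference Suspension Credit: +576 days → 25 September 2006.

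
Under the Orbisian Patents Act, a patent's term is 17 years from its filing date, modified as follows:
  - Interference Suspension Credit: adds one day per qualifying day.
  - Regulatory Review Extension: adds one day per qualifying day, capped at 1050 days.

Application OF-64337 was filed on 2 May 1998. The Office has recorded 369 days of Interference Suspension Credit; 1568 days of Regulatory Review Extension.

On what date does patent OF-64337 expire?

Base term: filing date + 17 years → 2 May 2015.
Interference Suspension Credit: +369 days → 5 May 2016.
Regulatory Review Extension: 1568 days claimed exceeds the 1050-day cap, so +1050 days → 21 March 2019.

March 21, 2019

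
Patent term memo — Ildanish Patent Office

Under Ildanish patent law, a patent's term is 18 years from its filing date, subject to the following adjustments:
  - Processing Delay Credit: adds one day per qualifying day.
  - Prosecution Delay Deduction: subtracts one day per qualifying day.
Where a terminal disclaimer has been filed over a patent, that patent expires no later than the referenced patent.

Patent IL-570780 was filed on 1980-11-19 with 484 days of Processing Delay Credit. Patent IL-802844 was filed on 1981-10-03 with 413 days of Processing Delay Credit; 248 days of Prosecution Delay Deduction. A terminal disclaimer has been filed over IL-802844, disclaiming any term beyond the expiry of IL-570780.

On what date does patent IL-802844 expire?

Natural term of IL-802844:
  Base: filing + 18 years → 3 October 1999.
  Processing Delay Credit: +413 days → 19 November 2000.
  Prosecution Delay Deduction: −248 days → 16 March 2000.
Expiry of referenced patent IL-570780:
  Base: filing + 18 years → 19 November 1998.
  Processing Delay Credit: +484 days → 17 March 2000.
Terminal disclaimer: IL-802844 expires on the earlier of 16 March 2000 and 17 March 2000.

2000-03-16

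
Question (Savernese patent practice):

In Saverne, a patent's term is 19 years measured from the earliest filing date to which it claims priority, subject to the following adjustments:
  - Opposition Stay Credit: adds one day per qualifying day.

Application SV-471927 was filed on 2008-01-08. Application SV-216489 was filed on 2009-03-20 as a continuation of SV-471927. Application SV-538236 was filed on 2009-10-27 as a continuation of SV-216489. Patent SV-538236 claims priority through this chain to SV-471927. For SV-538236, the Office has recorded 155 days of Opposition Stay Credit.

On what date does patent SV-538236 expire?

Earliest priority filing: 8 January 2008.
Base term: 8 January 2008 + 19 years → 8 January 2027.
Opposition Stay Credit: +155 days → 12 June 2027.

June 12, 2027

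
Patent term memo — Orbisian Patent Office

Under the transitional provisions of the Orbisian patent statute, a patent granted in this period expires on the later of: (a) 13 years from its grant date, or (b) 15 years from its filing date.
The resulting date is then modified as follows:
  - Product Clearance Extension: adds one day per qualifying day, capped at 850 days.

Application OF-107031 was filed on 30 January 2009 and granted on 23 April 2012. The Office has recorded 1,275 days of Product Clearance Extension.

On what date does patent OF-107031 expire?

2027-08-21

(a) grant + 13 years → 23 April 2025.
(b) filing + 15 years → 30 January 2024.
Later of the two: 23 April 2025.
Product Clearance Extension: 1275 days claimed exceeds the 850-day cap, so +850 days → 21 August 2027.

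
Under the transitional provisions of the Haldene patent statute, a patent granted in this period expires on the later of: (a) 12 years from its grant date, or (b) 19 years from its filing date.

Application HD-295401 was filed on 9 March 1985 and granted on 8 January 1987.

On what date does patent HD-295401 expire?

2004-03-09

(a) grant + 12 years → 8 January 1999.
(b) filing + 19 years → 9 March 2004.
Later of the two: 9 March 2004.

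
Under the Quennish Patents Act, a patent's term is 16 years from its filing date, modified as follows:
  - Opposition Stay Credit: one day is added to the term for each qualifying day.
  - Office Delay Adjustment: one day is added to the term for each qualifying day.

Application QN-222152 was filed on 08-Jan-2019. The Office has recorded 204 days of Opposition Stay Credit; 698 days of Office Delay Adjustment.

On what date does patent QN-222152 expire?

Base term: filing date + 16 years → 8 January 2035.
Opposition Stay Credit: +204 days → 31 July 2035.
Office Delay Adjustment: +698 days → 28 June 2037.

June 28, 2037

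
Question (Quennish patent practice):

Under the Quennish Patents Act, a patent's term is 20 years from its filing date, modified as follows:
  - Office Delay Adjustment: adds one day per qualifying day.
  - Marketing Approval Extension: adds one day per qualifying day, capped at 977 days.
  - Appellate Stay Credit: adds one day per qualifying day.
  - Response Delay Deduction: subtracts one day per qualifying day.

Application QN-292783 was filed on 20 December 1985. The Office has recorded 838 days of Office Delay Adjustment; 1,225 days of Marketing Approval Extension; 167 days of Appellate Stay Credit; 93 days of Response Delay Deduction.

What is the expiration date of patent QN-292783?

February 21, 2011

Base term: filing date + 20 years → 20 December 2005.
Office Delay Adjustment: +838 days → 6 April 2008.
Marketing Approval Extension: 1225 days claimed exceeds the 977-day cap, so +977 days → 9 December 2010.
Appellate Stay Credit: +167 days → 25 May 2011.
Response Delay Deduction: −93 days → 21 February 2011.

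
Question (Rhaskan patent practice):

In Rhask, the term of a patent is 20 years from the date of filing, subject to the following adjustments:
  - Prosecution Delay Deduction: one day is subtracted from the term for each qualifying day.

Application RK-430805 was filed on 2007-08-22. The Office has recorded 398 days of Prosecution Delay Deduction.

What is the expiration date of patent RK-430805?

July 20, 2026

Base term: filing date + 20 years → 22 August 2027.
Prosecution Delay Deduction: −398 days → 20 July 2026.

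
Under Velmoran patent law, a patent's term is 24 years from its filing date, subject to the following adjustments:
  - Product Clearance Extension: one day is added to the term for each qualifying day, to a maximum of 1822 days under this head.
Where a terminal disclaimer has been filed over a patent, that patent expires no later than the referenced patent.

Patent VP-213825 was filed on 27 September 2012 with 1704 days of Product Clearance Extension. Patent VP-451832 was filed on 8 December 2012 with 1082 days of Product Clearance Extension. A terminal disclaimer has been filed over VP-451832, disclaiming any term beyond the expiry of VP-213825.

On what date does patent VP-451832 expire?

2039-11-25

Natural term of VP-451832:
  Base: filing + 24 years → 8 December 2036.
  Product Clearance Extension: 1082 days (within the 1822-day cap) → +1082 days → 25 November 2039.
Expiry of referenced patent VP-213825:
  Base: filing + 24 years → 27 September 2036.
  Product Clearance Extension: 1704 days (within the 1822-day cap) → +1704 days → 28 May 2041.
Terminal disclaimer: VP-451832 expires on the earlier of 25 November 2039 and 28 May 2041.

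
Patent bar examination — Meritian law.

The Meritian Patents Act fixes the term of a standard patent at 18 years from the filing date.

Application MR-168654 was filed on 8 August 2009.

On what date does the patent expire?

2027-08-08

Filing date + 18 years → 8 August 2027.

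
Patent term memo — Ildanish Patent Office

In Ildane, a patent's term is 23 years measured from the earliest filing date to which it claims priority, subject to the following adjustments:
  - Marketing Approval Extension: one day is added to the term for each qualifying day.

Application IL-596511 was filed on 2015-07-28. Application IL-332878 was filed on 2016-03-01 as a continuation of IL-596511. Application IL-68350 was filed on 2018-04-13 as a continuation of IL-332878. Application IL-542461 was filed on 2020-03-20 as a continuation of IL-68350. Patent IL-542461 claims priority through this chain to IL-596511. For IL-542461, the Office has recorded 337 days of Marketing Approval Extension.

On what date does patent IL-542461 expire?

June 30, 2039

Earliest priority filing: 28 July 2015.
Base term: 28 July 2015 + 23 years → 28 July 2038.
Marketing Approval Extension: +337 days → 30 June 2039.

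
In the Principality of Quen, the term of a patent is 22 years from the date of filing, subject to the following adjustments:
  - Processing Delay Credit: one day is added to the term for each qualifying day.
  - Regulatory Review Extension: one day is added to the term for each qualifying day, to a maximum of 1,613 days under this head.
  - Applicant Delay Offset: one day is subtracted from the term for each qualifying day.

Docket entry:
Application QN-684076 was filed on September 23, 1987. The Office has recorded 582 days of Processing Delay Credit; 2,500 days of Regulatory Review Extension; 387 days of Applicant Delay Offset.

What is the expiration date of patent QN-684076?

Base term: filing date + 22 years → 23 September 2009.
Processing Delay Credit: +582 days → 28 April 2011.
Regulatory Review Extension: 2500 days claimed exceeds the 1613-day cap, so +1613 days → 27 September 2015.
Applicant Delay Offset: −387 days → 5 September 2014.

2014-09-05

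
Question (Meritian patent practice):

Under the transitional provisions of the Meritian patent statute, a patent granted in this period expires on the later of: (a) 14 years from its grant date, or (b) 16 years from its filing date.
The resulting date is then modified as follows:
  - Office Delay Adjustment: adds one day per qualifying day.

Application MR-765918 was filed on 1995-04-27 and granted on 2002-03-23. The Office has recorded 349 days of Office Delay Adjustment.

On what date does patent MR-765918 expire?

March 7, 2017

(a) grant + 14 years → 23 March 2016.
(b) filing + 16 years → 27 April 2011.
Later of the two: 23 March 2016.
Office Delay Adjustment: +349 days → 7 March 2017.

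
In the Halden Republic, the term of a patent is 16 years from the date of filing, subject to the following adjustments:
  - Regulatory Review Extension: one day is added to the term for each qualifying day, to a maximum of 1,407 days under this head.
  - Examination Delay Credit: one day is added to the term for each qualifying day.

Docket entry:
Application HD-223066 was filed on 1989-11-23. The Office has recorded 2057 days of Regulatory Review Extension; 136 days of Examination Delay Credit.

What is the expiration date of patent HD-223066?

Base term: filing date + 16 years → 23 November 2005.
Regulatory Review Extension: 2057 days claimed exceeds the 1407-day cap, so +1407 days → 30 September 2009.
Examination Delay Credit: +136 days → 13 February 2010.

February 13, 2010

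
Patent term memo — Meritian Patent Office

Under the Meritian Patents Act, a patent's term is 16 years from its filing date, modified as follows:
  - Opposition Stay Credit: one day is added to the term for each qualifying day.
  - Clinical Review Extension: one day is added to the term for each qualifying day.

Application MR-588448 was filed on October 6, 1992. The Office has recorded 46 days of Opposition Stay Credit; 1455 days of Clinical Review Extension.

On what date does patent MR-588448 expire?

Base term: filing date + 16 years → 6 October 2008.
Opposition Stay Credit: +46 days → 21 November 2008.
Clinical Review Extension: +1455 days → 15 November 2012.

November 15, 2012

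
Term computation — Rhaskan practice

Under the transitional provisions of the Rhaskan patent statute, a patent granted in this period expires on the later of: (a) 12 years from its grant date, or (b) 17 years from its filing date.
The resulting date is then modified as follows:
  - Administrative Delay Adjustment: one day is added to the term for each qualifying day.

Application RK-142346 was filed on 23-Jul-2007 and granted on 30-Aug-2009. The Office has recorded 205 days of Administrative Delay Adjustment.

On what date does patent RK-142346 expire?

(a) grant + 12 years → 30 August 2021.
(b) filing + 17 years → 23 July 2024.
Later of the two: 23 July 2024.
Administrative Delay Adjustment: +205 days → 13 February 2025.

2025-02-13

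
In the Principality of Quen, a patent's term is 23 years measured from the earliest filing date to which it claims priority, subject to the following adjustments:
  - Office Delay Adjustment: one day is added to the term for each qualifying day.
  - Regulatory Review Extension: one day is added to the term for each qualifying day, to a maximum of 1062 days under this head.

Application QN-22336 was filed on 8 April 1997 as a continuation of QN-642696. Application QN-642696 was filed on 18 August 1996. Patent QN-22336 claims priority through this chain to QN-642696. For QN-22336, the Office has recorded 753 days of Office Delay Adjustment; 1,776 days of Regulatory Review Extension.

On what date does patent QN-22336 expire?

August 6, 2024

Earliest priority filing: 18 August 1996.
Base term: 18 August 1996 + 23 years → 18 August 2019.
Office Delay Adjustment: +753 days → 9 September 2021.
Regulatory Review Extension: 1776 days claimed exceeds the 1062-day cap, so +1062 days → 6 August 2024.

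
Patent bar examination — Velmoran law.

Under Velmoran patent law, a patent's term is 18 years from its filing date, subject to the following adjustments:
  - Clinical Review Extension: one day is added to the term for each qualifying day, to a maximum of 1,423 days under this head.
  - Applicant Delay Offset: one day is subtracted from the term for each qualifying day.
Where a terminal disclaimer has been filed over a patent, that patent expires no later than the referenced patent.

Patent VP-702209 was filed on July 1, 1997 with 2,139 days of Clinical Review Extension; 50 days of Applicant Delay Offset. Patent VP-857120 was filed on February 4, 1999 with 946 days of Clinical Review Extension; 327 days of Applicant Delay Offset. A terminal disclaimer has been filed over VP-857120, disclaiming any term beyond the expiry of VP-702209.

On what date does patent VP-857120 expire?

October 16, 2018

Natural term of VP-857120:
  Base: filing + 18 years → 4 February 2017.
  Clinical Review Extension: 946 days (within the 1423-day cap) → +946 days → 8 September 2019.
  Applicant Delay Offset: −327 days → 16 October 2018.
Expiry of referenced patent VP-702209:
  Base: filing + 18 years → 1 July 2015.
  Clinical Review Extension: 2139 days claimed exceeds the 1423-day cap, so +1423 days → 24 May 2019.
  Applicant Delay Offset: −50 days → 4 April 2019.
Terminal disclaimer: VP-857120 expires on the earlier of 16 October 2018 and 4 April 2019.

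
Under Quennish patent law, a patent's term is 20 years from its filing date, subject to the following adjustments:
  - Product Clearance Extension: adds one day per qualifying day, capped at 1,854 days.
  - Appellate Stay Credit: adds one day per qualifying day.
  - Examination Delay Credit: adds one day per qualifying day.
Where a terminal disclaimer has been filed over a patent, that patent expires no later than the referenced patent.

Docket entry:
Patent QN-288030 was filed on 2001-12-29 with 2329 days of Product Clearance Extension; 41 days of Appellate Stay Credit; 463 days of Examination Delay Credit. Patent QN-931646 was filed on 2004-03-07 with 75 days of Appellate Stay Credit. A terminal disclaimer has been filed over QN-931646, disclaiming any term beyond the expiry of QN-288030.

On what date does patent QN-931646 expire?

2024-05-21

Natural term of QN-931646:
  Base: filing + 20 years → 7 March 2024.
  Appellate Stay Credit: +75 days → 21 May 2024.
Expiry of referenced patent QN-288030:
  Base: filing + 20 years → 29 December 2021.
  Product Clearance Extension: 2329 days claimed exceeds the 1854-day cap, so +1854 days → 26 January 2027.
  Appellate Stay Credit: +41 days → 8 March 2027.
  Examination Delay Credit: +463 days → 13 June 2028.
Terminal disclaimer: QN-931646 expires on the earlier of 21 May 2024 and 13 June 2028.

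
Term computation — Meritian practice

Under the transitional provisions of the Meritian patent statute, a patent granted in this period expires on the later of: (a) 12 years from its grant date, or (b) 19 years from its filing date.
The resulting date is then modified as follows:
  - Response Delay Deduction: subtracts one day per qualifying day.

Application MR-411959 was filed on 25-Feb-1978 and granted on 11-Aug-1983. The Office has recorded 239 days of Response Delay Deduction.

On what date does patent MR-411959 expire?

July 1, 1996

(a) grant + 12 years → 11 August 1995.
(b) filing + 19 years → 25 February 1997.
Later of the two: 25 February 1997.
Response Delay Deduction: −239 days → 1 July 1996.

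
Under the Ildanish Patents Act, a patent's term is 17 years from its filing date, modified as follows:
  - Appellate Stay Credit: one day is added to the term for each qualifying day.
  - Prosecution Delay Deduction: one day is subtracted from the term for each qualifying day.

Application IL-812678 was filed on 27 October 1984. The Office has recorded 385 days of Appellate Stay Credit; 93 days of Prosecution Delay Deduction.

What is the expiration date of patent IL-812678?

Base term: filing date + 17 years → 27 October 2001.
Appellate Stay Credit: +385 days → 16 November 2002.
Prosecution Delay Deduction: −93 days → 15 August 2002.

August 15, 2002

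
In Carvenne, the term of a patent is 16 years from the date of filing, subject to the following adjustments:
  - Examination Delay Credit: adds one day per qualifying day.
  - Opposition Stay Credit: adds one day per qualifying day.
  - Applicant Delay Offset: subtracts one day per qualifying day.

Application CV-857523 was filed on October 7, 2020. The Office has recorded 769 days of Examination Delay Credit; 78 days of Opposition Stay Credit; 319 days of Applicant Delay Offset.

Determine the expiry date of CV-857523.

2038-03-19

Base term: filing date + 16 years → 7 October 2036.
Examination Delay Credit: +769 days → 15 November 2038.
Opposition Stay Credit: +78 days → 1 February 2039.
Applicant Delay Offset: −319 days → 19 March 2038.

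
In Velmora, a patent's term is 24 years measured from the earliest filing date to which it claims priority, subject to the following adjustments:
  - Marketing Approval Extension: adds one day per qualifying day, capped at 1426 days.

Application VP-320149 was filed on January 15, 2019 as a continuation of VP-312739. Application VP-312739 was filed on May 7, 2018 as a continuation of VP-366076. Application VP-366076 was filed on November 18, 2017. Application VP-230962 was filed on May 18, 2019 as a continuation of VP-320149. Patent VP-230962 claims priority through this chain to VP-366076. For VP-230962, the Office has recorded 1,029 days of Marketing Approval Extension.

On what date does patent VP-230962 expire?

2044-09-12

Earliest priority filing: 18 November 2017.
Base term: 18 November 2017 + 24 years → 18 November 2041.
Marketing Approval Extension: 1029 days (within the 1426-day cap) → +1029 days → 12 September 2044.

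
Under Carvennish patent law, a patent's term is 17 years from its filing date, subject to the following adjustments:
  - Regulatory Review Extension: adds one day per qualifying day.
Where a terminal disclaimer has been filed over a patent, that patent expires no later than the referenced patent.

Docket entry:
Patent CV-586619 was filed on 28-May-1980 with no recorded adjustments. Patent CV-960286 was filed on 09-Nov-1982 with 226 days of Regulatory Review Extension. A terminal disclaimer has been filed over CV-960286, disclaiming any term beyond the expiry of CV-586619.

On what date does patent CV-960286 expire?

Natural term of CV-960286:
  Base: filing + 17 years → 9 November 1999.
  Regulatory Review Extension: +226 days → 22 June 2000.
Expiry of referenced patent CV-586619:
  Base: filing + 17 years → 28 May 1997.
Terminal disclaimer: CV-960286 expires on the earlier of 22 June 2000 and 28 May 1997.

1997-05-28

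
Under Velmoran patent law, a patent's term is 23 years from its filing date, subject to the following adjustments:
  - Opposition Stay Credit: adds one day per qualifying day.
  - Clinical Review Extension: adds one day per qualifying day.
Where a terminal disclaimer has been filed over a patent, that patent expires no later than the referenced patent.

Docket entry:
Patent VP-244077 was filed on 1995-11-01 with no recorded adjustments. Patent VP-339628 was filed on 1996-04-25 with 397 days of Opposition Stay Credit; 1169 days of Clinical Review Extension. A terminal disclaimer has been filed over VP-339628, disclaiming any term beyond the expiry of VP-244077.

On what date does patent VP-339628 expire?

Natural term of VP-339628:
  Base: filing + 23 years → 25 April 2019.
  Opposition Stay Credit: +397 days → 26 May 2020.
  Clinical Review Extension: +1169 days → 8 August 2023.
Expiry of referenced patent VP-244077:
  Base: filing + 23 years → 1 November 2018.
Terminal disclaimer: VP-339628 expires on the earlier of 8 August 2023 and 1 November 2018.

2018-11-01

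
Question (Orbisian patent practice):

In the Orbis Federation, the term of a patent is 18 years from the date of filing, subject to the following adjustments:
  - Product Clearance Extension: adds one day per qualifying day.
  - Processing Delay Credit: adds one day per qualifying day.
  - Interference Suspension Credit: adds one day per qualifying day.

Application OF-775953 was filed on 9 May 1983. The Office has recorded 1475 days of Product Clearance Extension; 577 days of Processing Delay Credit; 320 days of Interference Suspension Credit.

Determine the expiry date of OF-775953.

November 6, 2007

Base term: filing date + 18 years → 9 May 2001.
Product Clearance Extension: +1475 days → 23 May 2005.
Processing Delay Credit: +577 days → 21 December 2006.
Interference Suspension Credit: +320 days → 6 November 2007.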